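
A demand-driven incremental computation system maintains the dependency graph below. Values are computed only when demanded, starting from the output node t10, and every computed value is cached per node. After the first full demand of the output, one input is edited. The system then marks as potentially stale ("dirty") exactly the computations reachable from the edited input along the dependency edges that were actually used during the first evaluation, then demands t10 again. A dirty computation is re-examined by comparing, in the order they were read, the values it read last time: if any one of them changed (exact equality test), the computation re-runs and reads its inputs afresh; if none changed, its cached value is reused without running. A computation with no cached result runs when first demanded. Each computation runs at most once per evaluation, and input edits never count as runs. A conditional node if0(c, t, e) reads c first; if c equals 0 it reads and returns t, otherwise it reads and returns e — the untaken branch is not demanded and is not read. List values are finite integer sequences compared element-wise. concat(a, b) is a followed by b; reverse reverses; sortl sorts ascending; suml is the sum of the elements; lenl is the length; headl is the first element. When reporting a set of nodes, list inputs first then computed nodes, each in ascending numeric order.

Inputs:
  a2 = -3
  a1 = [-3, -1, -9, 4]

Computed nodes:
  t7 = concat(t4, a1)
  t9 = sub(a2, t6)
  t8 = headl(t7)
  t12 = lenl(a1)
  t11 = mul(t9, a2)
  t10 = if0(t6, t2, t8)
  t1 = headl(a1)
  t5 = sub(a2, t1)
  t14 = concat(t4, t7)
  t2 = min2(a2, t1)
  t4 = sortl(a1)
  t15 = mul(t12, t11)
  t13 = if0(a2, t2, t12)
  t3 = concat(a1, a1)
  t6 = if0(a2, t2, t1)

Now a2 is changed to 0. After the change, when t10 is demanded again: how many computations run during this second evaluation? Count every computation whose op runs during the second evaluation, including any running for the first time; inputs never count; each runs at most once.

First evaluation (everything demanded from the output):
  t1 = headl([-3, -1, -9, 4]) = -3
  t4 = sortl([-3, -1, -9, 4]) = [-9, -3, -1, 4]
  t6 = if0(a2=-3 -> else branch t1) = -3
  t7 = concat([-9, -3, -1, 4], [-3, -1, -9, 4]) = [-9, -3, -1, 4, -3, -1, -9, 4]
  t8 = headl([-9, -3, -1, 4, -3, -1, -9, 4]) = -9
  t10 = if0(t6=-3 -> else branch t8) = -9

Propagation after the edit:
  t2: demanded for the first time — runs, produces -3.
  t6: runs — a2 -3->0; result -3 (same value as before).
  t10: checked — values it read are unchanged (t6 unchanged, t8 unchanged); reused cached -9 without running.

Key observation: a condition flipped, so demand reaches new nodes — t2 runs for the first time.

Computations that run: t2, t6 — 2 in total.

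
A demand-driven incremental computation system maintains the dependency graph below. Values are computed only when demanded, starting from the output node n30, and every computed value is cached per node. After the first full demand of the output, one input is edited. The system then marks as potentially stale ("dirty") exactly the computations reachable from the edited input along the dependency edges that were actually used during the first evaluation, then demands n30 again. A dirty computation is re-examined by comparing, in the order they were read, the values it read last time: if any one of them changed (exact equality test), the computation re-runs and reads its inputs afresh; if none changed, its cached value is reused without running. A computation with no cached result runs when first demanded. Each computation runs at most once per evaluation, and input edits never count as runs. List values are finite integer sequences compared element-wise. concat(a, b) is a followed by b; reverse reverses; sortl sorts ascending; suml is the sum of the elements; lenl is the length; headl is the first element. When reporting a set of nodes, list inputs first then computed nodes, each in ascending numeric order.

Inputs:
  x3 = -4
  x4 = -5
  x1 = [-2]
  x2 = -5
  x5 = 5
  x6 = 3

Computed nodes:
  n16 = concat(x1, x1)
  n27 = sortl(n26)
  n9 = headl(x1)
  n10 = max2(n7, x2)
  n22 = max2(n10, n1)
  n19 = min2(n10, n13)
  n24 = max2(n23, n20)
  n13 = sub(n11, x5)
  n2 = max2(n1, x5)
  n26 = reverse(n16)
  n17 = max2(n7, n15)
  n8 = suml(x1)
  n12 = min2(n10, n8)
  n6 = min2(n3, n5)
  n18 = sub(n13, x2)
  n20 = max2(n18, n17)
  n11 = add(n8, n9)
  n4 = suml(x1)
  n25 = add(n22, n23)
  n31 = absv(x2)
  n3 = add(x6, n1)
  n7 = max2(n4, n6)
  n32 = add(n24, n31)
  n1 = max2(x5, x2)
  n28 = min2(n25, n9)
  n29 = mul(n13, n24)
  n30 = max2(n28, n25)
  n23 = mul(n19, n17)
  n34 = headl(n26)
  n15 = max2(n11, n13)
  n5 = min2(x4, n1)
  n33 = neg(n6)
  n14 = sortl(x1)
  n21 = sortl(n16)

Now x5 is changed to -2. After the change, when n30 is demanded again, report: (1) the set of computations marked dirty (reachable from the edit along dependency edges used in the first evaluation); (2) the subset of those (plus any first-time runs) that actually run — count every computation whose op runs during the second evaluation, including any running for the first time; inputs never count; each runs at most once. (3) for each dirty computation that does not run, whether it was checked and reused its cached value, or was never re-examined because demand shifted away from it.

Marked dirty: n1, n3, n5, n6, n7, n10, n13, n15, n17, n19, n22, n23, n25, n28, n30.
Computations that run: n1, n3, n5, n6, n13, n15, n17, n19, n22, n23, n25, n28, n30 — 13 in total.
Checked but reused from cache: n7, n10.
Key observation: the cutoff stops propagation at n7 — its inputs' values are unchanged, so it reuses its cache.

First evaluation (everything demanded from the output):
  n1 = max2(5, -5) = 5
  n3 = add(3, 5) = 8
  n4 = suml([-2]) = -2
  n5 = min2(-5, 5) = -5
  n6 = min2(8, -5) = -5
  n7 = max2(-2, -5) = -2
  n8 = suml([-2]) = -2
  n9 = headl([-2]) = -2
  n10 = max2(-2, -5) = -2
  n11 = add(-2, -2) = -4
  n13 = sub(-4, 5) = -9
  n15 = max2(-4, -9) = -4
  n17 = max2(-2, -4) = -2
  n19 = min2(-2, -9) = -9
  n22 = max2(-2, 5) = 5
  n23 = mul(-9, -2) = 18
  n25 = add(5, 18) = 23
  n28 = min2(23, -2) = -2
  n30 = max2(-2, 23) = 23

Propagation after the edit:
  n1: runs — x5 5->-2; result -2.
  n3: runs — n1 5->-2; result 1.
  n5: runs — n1 5->-2; result -5 (same value as before).
  n6: runs — n3 8->1; result -5 (same value as before).
  n7: checked — values it read are unchanged (n4 unchanged, n6 unchanged); reused cached -2 without running.
  n10: checked — values it read are unchanged (n7 unchanged, x2 unchanged); reused cached -2 without running.
  n13: runs — x5 5->-2; result -2.
  n15: runs — n13 -9->-2; result -2.
  n17: runs — n15 -4->-2; result -2 (same value as before).
  n19: runs — n13 -9->-2; result -2.
  n22: runs — n1 5->-2; result -2.
  n23: runs — n19 -9->-2; result 4.
  n25: runs — n22 5->-2; n23 18->4; result 2.
  n28: runs — n25 23->2; result -2 (same value as before).
  n30: runs — n25 23->2; result 2.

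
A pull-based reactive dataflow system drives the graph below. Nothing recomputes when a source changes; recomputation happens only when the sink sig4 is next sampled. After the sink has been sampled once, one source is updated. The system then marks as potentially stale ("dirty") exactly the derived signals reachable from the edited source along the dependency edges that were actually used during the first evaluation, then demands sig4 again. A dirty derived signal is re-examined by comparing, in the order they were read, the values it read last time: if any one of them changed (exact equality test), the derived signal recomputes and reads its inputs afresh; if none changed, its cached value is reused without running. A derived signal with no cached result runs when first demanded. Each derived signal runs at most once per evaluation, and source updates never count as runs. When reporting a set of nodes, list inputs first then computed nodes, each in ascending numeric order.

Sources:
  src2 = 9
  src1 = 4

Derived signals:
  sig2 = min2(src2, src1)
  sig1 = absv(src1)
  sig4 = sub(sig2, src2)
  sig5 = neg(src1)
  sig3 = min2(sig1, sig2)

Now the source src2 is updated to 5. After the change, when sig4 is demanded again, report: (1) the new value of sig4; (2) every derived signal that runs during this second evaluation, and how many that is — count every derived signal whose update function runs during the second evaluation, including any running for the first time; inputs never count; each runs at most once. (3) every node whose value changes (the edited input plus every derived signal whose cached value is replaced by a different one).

New value of sig4: -1.
Derived signals that run: sig2, sig4 — 2 in total.
Values that change: src2, sig4.

First evaluation (everything demanded from the output):
  sig2 = min2(9, 4) = 4
  sig4 = sub(4, 9) = -5

Propagation after the edit:
  sig2: runs — src2 9->5; result 4 (same value as before).
  sig4: runs — src2 9->5; result -1.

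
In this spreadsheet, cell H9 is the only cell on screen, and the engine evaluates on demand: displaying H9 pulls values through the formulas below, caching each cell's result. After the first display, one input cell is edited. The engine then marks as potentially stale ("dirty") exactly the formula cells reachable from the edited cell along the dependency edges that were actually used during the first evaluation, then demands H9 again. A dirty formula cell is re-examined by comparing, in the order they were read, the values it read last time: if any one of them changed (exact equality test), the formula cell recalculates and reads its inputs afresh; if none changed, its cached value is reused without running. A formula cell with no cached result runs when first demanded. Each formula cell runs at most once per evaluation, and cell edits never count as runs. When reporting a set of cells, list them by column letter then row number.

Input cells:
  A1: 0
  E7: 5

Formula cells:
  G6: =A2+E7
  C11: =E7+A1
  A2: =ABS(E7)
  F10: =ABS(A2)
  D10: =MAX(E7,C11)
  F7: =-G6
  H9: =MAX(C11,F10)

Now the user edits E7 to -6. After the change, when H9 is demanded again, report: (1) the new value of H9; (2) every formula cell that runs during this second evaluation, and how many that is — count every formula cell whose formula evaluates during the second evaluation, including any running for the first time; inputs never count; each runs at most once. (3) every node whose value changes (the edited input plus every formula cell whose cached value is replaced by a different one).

H9 now evaluates to 6.
Run set: A2, C11, F10, H9 (4 run).
Changed values: A2, C11, E7, F10, H9.

Initial pass — values computed on the first demand:
  A2 = ABS(5) = 5
  C11 = 5 + 0 = 5
  F10 = ABS(5) = 5
  H9 = MAX(5, 5) = 5

Second demand — change propagation:
  A2: re-runs because E7 5->-6; new result 6.
  C11: re-runs because E7 5->-6; new result -6.
  F10: re-runs because A2 5->6; new result 6.
  H9: re-runs because C11 5->-6; F10 5->6; new result 6.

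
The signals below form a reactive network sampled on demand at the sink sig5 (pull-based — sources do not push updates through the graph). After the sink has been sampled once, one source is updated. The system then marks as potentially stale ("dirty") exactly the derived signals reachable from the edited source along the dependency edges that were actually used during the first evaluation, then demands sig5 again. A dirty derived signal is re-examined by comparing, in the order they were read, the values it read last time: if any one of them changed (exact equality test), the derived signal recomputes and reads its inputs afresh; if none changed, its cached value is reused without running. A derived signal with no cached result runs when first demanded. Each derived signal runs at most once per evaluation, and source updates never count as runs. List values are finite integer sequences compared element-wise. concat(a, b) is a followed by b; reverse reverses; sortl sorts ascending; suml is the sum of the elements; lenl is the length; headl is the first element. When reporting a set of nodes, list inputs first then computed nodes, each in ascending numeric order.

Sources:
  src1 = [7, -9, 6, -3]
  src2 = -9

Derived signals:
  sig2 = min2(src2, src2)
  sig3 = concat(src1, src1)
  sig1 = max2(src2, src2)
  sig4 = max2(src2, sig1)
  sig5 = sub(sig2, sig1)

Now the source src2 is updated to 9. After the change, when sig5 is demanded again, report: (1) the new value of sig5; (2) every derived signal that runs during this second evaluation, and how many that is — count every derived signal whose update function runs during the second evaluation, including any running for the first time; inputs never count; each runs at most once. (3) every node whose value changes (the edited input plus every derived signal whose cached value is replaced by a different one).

Initial pass — values computed on the first demand:
  sig1 = max2(-9, -9) = -9
  sig2 = min2(-9, -9) = -9
  sig5 = sub(-9, -9) = 0

Second demand — change propagation:
  sig1: re-runs because src2 -9->9; src2 -9->9; new result 9.
  sig2: re-runs because src2 -9->9; src2 -9->9; new result 9.
  sig5: re-runs because sig2 -9->9; sig1 -9->9; new result 0 (unchanged).

sig5 now evaluates to 0.
Run set: sig1, sig2, sig5 (3 run).
Changed values: src2, sig1, sig2.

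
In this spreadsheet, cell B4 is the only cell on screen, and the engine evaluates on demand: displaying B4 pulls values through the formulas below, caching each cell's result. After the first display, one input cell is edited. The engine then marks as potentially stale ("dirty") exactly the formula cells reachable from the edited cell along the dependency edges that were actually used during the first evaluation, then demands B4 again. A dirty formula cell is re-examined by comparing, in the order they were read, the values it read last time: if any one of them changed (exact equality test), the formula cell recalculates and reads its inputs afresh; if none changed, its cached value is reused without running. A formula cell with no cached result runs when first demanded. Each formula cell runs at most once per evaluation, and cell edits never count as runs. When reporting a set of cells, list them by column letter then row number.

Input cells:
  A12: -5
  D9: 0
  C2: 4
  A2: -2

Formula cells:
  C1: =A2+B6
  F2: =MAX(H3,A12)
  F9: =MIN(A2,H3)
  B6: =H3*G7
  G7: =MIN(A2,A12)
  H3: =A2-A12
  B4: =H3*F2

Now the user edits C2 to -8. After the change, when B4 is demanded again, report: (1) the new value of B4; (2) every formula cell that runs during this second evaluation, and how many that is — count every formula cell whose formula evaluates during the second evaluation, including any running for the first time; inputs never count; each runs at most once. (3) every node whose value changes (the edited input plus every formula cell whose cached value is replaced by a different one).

Initial pass — values computed on the first demand:
  H3 = -2 - -5 = 3
  F2 = MAX(3, -5) = 3
  B4 = 3 * 3 = 9

Second demand — change propagation:
  no demanded computation ever read C2, so the edit dirties nothing and nothing runs.

The important point: nothing the output needs ever reads C2, so the edit is invisible to it.

B4 now evaluates to 9.
Run set: none (0 run).
Changed values: C2.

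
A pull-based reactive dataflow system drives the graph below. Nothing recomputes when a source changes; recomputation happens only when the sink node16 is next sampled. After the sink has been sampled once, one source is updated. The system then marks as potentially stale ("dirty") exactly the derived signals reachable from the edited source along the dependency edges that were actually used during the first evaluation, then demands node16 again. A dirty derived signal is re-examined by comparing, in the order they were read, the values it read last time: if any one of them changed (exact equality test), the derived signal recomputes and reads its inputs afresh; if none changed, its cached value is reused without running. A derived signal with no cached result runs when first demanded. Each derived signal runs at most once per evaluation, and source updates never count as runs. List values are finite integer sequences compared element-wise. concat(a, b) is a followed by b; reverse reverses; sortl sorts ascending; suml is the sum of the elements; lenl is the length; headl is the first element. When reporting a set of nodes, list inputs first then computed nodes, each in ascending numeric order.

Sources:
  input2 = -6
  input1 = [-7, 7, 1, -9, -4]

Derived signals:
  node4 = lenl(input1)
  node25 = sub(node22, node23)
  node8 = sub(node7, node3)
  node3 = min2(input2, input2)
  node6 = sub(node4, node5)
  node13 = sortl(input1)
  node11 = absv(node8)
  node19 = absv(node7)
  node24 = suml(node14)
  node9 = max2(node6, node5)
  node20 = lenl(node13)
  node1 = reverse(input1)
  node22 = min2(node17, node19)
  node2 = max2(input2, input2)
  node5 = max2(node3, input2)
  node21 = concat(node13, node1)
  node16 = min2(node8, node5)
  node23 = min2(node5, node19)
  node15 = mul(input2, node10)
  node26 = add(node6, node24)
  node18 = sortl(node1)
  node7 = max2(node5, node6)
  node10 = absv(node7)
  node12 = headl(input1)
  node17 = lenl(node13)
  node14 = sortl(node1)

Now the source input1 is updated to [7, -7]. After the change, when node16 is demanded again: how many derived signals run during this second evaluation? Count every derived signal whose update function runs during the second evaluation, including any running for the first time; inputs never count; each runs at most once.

Derived signals that run: node4, node6, node7, node8, node16 — 5 in total.

First evaluation (everything demanded from the output):
  node3 = min2(-6, -6) = -6
  node4 = lenl([-7, 7, 1, -9, -4]) = 5
  node5 = max2(-6, -6) = -6
  node6 = sub(5, -6) = 11
  node7 = max2(-6, 11) = 11
  node8 = sub(11, -6) = 17
  node16 = min2(17, -6) = -6

Propagation after the edit:
  node4: runs — input1 [-7, 7, 1, -9, -4]->[7, -7]; result 2.
  node6: runs — node4 5->2; result 8.
  node7: runs — node6 11->8; result 8.
  node8: runs — node7 11->8; result 14.
  node16: runs — node8 17->14; result -6 (same value as before).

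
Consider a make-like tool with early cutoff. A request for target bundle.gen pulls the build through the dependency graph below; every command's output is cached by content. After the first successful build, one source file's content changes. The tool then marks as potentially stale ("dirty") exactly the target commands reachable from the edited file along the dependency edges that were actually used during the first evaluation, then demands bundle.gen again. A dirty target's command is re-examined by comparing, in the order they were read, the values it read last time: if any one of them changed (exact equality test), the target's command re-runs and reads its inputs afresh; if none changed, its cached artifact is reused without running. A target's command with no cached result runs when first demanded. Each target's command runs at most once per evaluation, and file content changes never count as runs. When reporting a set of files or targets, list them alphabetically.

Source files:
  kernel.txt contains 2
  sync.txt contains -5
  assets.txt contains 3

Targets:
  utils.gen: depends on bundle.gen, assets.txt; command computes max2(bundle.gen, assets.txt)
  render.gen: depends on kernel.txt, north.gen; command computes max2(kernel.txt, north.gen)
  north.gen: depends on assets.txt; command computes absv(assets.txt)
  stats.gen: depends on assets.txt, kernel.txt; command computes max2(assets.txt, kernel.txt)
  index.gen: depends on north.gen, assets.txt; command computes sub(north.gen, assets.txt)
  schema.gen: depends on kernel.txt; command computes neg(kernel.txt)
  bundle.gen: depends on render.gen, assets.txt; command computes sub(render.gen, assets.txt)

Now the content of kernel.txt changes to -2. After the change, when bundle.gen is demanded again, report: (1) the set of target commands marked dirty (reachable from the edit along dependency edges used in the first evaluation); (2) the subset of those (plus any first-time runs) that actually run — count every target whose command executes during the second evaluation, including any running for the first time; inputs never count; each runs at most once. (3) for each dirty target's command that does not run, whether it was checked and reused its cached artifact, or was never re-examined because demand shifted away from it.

The edit dirties: bundle.gen, render.gen.
1 target commands run: render.gen.
Cache hits after checking: bundle.gen.
Note the absorption at render.gen: it re-runs yet its value is the same, leaving the output's value untouched.

First demand of the output computes:
  north.gen = absv(3) = 3
  render.gen = max2(2, 3) = 3
  bundle.gen = sub(3, 3) = 0

After the edit, cleaning proceeds:
  render.gen: a read changed (kernel.txt 2->-2) — executes, giving 3 — identical to its old value.
  bundle.gen: dirty, but its reads are unchanged (render.gen unchanged, assets.txt unchanged); cached 0 stands.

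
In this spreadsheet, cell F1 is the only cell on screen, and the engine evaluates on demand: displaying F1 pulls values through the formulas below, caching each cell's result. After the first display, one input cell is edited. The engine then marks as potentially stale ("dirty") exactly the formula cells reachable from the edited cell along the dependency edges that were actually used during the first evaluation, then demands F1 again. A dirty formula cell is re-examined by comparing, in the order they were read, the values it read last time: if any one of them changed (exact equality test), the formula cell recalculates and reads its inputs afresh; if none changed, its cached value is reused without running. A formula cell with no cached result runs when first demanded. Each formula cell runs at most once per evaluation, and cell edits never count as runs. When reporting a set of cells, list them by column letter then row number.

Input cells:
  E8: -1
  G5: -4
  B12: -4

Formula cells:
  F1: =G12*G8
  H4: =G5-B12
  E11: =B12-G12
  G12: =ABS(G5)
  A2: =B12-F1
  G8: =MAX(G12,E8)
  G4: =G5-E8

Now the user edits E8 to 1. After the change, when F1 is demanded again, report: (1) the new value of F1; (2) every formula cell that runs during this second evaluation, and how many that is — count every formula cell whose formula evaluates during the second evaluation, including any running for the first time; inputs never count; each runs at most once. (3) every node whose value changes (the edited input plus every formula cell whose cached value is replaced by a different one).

F1 now evaluates to 16.
Run set: G8 (1 run).
Changed values: E8.
The important point: G8 recomputes to an identical value, and the output ends up unchanged.

Initial pass — values computed on the first demand:
  G12 = ABS(-4) = 4
  G8 = MAX(4, -1) = 4
  F1 = 4 * 4 = 16

Second demand — change propagation:
  G8: re-runs because E8 -1->1; new result 4 (unchanged).
  F1: re-examined; everything it read last time is the same (G12 unchanged, G8 unchanged) — cache 16 kept, no run.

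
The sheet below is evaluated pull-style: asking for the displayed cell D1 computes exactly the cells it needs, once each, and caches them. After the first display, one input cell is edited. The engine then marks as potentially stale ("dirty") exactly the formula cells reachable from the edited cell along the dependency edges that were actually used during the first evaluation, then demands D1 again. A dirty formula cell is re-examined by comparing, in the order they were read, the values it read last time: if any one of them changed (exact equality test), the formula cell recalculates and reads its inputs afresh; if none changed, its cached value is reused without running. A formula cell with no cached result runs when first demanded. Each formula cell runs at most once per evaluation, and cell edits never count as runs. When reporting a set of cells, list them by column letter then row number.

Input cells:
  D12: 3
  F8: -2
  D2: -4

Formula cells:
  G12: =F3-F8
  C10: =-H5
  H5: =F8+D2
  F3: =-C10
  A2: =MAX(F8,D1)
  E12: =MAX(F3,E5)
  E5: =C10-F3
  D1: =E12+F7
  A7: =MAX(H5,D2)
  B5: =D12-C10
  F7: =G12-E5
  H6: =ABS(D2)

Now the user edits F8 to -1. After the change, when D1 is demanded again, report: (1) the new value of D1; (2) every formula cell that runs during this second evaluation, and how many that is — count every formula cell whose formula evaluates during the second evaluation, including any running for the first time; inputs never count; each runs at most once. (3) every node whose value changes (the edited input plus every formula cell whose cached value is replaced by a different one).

First demand of the output computes:
  H5 = -2 + -4 = -6
  C10 = -(-6) = 6
  F3 = -(6) = -6
  E5 = 6 - -6 = 12
  E12 = MAX(-6, 12) = 12
  G12 = -6 - -2 = -4
  F7 = -4 - 12 = -16
  D1 = 12 + -16 = -4

After the edit, cleaning proceeds:
  H5: a read changed (F8 -2->-1) — executes, giving -5.
  C10: a read changed (H5 -6->-5) — executes, giving 5.
  F3: a read changed (C10 6->5) — executes, giving -5.
  E5: a read changed (C10 6->5; F3 -6->-5) — executes, giving 10.
  E12: a read changed (F3 -6->-5; E5 12->10) — executes, giving 10.
  G12: a read changed (F3 -6->-5; F8 -2->-1) — executes, giving -4 — identical to its old value.
  F7: a read changed (E5 12->10) — executes, giving -14.
  D1: a read changed (E12 12->10; F7 -16->-14) — executes, giving -4 — identical to its old value.

Demanding D1 again yields -4.
8 formula cells run: C10, D1, E5, E12, F3, F7, G12, H5.
The nodes whose values change: C10, E5, E12, F3, F7, F8, H5.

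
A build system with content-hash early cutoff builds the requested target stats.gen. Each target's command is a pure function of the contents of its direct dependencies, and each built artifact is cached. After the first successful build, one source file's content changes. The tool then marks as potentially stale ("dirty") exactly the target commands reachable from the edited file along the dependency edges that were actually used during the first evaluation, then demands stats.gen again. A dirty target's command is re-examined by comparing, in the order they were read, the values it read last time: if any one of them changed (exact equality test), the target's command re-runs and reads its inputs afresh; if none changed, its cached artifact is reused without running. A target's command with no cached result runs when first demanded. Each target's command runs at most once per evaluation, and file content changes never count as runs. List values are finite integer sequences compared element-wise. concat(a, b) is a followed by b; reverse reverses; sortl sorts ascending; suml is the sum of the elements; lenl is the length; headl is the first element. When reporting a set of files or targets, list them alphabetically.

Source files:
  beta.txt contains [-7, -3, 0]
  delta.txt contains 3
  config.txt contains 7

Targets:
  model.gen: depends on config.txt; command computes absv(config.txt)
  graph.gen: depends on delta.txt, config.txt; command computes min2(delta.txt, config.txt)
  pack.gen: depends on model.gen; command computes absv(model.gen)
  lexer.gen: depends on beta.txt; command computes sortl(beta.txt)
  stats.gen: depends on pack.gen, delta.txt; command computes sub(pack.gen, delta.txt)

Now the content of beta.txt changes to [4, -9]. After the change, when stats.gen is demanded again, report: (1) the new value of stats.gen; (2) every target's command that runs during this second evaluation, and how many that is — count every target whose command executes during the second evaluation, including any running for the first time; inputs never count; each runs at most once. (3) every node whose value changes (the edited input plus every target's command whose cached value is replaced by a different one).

First evaluation (everything demanded from the output):
  model.gen = absv(7) = 7
  pack.gen = absv(7) = 7
  stats.gen = sub(7, 3) = 4

Propagation after the edit:
  beta.txt feeds no computation that the output demands — nothing is marked dirty and nothing runs.

Key observation: beta.txt is never demanded by the output, so the edit triggers no recomputation at all.

New value of stats.gen: 4.
Target commands that run: none — 0 in total.
Values that change: beta.txt.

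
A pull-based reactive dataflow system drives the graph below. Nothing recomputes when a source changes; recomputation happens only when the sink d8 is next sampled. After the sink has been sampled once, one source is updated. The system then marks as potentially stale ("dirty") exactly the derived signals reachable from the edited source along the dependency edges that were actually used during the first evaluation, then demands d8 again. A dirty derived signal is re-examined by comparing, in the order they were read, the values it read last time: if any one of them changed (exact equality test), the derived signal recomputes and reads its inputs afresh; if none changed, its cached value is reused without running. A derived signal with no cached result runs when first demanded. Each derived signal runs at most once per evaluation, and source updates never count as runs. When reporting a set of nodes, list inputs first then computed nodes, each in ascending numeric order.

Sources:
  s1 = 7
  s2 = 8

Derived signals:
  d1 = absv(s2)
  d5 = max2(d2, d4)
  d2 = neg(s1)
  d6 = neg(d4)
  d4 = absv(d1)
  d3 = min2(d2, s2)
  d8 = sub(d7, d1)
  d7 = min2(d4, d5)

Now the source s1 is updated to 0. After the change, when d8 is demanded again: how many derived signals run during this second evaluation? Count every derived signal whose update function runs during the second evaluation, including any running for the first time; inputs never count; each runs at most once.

First evaluation (everything demanded from the output):
  d1 = absv(8) = 8
  d2 = neg(7) = -7
  d4 = absv(8) = 8
  d5 = max2(-7, 8) = 8
  d7 = min2(8, 8) = 8
  d8 = sub(8, 8) = 0

Propagation after the edit:
  d2: runs — s1 7->0; result 0.
  d5: runs — d2 -7->0; result 8 (same value as before).
  d7: checked — values it read are unchanged (d4 unchanged, d5 unchanged); reused cached 8 without running.
  d8: checked — values it read are unchanged (d7 unchanged, d1 unchanged); reused cached 0 without running.

Key observation: the change is absorbed at d5 — it re-runs but produces the same value, and the output's value is unchanged.

Derived signals that run: d2, d5 — 2 in total.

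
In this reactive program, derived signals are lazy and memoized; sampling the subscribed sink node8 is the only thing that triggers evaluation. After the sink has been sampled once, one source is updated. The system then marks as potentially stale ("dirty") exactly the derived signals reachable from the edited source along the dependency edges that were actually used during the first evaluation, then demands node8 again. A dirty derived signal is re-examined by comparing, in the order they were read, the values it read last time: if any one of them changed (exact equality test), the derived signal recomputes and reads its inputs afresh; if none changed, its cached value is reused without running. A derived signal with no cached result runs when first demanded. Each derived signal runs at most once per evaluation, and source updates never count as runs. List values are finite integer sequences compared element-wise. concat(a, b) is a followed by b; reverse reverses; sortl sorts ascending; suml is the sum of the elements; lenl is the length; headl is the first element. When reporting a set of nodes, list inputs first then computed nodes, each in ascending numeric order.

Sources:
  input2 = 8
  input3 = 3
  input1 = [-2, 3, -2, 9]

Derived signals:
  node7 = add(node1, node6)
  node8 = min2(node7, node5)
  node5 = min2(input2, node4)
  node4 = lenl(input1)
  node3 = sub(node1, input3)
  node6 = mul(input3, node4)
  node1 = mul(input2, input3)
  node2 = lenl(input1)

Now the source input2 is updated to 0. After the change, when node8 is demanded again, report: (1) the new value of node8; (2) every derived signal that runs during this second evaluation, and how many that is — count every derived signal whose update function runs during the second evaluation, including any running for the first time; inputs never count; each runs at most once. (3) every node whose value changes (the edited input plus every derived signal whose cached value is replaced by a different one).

First demand of the output computes:
  node1 = mul(8, 3) = 24
  node4 = lenl([-2, 3, -2, 9]) = 4
  node5 = min2(8, 4) = 4
  node6 = mul(3, 4) = 12
  node7 = add(24, 12) = 36
  node8 = min2(36, 4) = 4

After the edit, cleaning proceeds:
  node1: a read changed (input2 8->0) — executes, giving 0.
  node5: a read changed (input2 8->0) — executes, giving 0.
  node7: a read changed (node1 24->0) — executes, giving 12.
  node8: a read changed (node7 36->12; node5 4->0) — executes, giving 0.

Demanding node8 again yields 0.
4 derived signals run: node1, node5, node7, node8.
The nodes whose values change: input2, node1, node5, node7, node8.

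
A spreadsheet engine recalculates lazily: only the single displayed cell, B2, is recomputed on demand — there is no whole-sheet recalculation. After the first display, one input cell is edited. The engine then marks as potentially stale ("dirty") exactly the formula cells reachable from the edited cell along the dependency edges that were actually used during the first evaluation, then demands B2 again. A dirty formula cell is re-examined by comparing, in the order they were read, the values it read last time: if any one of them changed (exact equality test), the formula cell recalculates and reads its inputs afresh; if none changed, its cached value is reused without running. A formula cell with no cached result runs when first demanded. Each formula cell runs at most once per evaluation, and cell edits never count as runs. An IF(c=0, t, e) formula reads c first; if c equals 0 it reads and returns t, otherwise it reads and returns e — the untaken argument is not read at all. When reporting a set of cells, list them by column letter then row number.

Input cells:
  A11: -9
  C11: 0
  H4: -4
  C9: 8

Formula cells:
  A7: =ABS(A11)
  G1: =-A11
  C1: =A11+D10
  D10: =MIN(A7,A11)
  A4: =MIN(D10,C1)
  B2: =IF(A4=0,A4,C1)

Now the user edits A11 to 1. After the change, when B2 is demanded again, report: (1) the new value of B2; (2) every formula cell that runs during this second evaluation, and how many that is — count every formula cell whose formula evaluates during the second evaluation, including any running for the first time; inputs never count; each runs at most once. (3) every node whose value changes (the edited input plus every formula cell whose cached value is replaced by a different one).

First evaluation (everything demanded from the output):
  A7 = ABS(-9) = 9
  D10 = MIN(9, -9) = -9
  C1 = -9 + -9 = -18
  A4 = MIN(-9, -18) = -18
  B2 = IF(A4=0: A4=-18 -> else branch C1) = -18

Propagation after the edit:
  A7: runs — A11 -9->1; result 1.
  D10: runs — A7 9->1; A11 -9->1; result 1.
  C1: runs — A11 -9->1; D10 -9->1; result 2.
  A4: runs — D10 -9->1; C1 -18->2; result 1.
  B2: runs — A4 -18->1; C1 -18->2; result 2.

New value of B2: 2.
Formula cells that run: A4, A7, B2, C1, D10 — 5 in total.
Values that change: A4, A7, A11, B2, C1, D10.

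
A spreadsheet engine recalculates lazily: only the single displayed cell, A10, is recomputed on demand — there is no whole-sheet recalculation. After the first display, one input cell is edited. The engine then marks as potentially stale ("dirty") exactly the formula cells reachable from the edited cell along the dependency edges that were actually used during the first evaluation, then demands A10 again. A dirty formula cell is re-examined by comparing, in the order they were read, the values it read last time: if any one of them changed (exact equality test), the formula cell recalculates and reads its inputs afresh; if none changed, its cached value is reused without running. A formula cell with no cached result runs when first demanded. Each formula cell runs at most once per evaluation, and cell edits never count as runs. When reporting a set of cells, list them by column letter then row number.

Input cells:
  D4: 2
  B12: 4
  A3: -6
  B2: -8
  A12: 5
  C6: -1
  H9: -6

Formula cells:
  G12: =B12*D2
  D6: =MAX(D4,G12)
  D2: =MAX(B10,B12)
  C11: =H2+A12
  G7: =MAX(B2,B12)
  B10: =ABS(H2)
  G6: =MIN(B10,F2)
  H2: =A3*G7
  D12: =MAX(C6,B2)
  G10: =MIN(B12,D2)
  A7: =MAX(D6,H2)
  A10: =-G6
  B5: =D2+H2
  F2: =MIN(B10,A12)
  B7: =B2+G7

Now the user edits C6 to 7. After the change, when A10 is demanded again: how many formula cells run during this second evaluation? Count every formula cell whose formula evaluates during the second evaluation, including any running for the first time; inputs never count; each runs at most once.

First evaluation (everything demanded from the output):
  G7 = MAX(-8, 4) = 4
  H2 = -6 * 4 = -24
  B10 = ABS(-24) = 24
  F2 = MIN(24, 5) = 5
  G6 = MIN(24, 5) = 5
  A10 = -(5) = -5

Propagation after the edit:
  C6 feeds no computation that the output demands — nothing is marked dirty and nothing runs.

Key observation: C6 is never demanded by the output, so the edit triggers no recomputation at all.

Formula cells that run: none — 0 in total.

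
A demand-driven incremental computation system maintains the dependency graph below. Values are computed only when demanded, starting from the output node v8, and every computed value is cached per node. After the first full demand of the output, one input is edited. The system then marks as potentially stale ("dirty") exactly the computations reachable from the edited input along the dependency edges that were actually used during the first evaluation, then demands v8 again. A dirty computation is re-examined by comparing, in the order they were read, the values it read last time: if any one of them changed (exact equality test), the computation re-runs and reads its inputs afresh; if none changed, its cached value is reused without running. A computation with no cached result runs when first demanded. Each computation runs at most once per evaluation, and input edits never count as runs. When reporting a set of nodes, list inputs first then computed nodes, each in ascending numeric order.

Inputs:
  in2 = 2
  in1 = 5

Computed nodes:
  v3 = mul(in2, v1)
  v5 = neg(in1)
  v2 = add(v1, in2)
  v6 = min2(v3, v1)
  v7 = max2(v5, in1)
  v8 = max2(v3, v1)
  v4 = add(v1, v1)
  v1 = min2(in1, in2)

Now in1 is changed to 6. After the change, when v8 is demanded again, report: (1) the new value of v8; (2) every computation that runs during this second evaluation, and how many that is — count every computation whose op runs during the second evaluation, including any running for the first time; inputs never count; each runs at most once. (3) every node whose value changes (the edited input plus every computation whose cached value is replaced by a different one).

New value of v8: 4.
Computations that run: v1 — 1 in total.
Values that change: in1.
Key observation: the change is absorbed at v1 — it re-runs but produces the same value, and the output's value is unchanged.

First evaluation (everything demanded from the output):
  v1 = min2(5, 2) = 2
  v3 = mul(2, 2) = 4
  v8 = max2(4, 2) = 4

Propagation after the edit:
  v1: runs — in1 5->6; result 2 (same value as before).
  v3: checked — values it read are unchanged (in2 unchanged, v1 unchanged); reused cached 4 without running.
  v8: checked — values it read are unchanged (v3 unchanged, v1 unchanged); reused cached 4 without running.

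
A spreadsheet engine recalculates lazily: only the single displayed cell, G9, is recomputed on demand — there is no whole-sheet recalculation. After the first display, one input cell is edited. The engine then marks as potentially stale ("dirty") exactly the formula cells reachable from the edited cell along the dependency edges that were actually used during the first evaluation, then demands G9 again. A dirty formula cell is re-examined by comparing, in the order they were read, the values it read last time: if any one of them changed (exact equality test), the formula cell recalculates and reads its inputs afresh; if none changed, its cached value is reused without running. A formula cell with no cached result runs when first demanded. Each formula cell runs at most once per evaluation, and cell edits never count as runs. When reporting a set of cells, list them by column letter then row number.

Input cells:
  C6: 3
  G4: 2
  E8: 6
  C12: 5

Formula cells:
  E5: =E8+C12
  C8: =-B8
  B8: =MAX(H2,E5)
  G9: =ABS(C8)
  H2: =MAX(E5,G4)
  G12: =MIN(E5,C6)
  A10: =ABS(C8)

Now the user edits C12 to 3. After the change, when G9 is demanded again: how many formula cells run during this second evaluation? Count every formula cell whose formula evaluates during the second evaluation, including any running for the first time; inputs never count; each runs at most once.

Formula cells that run: B8, C8, E5, G9, H2 — 5 in total.

First evaluation (everything demanded from the output):
  E5 = 6 + 5 = 11
  H2 = MAX(11, 2) = 11
  B8 = MAX(11, 11) = 11
  C8 = -(11) = -11
  G9 = ABS(-11) = 11

Propagation after the edit:
  E5: runs — C12 5->3; result 9.
  H2: runs — E5 11->9; result 9.
  B8: runs — H2 11->9; E5 11->9; result 9.
  C8: runs — B8 11->9; result -9.
  G9: runs — C8 -11->-9; result 9.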